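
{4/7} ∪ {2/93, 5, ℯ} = {2/93, 4/7, 5, ℯ}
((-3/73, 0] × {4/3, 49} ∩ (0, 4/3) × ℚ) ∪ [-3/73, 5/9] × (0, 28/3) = [-3/73, 5/9] × (0, 28/3)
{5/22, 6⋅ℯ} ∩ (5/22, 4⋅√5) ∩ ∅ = ∅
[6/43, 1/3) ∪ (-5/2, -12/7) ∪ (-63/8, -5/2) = (-63/8, -5/2) ∪ (-5/2, -12/7) ∪ [6/43, 1/3)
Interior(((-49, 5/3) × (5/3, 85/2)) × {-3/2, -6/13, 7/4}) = ∅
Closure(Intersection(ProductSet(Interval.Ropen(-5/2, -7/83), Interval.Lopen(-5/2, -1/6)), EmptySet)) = EmptySet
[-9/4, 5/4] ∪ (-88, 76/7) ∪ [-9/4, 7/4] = (-88, 76/7)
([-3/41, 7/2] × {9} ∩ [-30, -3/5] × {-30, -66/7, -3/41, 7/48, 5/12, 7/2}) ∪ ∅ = ∅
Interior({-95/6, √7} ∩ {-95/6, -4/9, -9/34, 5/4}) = ∅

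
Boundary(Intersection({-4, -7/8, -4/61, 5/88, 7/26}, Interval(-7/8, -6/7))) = {-7/8}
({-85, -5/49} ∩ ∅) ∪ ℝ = ℝ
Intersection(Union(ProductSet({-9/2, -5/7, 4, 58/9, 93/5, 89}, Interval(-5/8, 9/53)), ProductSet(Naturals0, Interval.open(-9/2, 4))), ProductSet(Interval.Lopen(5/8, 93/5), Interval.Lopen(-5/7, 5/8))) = Union(ProductSet({4, 58/9, 93/5}, Interval(-5/8, 9/53)), ProductSet(Range(1, 19, 1), Interval.Lopen(-5/7, 5/8)))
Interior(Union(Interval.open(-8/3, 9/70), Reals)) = Interval(-oo, oo)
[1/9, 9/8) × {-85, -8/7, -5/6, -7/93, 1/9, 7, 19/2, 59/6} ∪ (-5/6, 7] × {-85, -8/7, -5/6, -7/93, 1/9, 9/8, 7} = ((-5/6, 7] × {-85, -8/7, -5/6, -7/93, 1/9, 9/8, 7}) ∪ ([1/9, 9/8) × {-85, -8/7, -5/6, -7/93, 1/9, 7, 19/2, 59/6})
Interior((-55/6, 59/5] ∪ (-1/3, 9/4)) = (-55/6, 59/5)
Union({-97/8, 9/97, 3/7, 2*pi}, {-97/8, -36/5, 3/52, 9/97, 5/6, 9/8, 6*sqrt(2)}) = {-97/8, -36/5, 3/52, 9/97, 3/7, 5/6, 9/8, 6*sqrt(2), 2*pi}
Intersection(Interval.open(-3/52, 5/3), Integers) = Range(0, 2, 1)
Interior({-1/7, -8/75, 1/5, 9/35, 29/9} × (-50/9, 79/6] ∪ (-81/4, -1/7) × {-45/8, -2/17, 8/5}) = ∅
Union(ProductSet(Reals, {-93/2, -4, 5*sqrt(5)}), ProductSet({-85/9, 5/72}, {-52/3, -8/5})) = Union(ProductSet({-85/9, 5/72}, {-52/3, -8/5}), ProductSet(Reals, {-93/2, -4, 5*sqrt(5)}))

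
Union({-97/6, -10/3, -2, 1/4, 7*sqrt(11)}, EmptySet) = {-97/6, -10/3, -2, 1/4, 7*sqrt(11)}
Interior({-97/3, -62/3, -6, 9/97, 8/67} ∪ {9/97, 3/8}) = ∅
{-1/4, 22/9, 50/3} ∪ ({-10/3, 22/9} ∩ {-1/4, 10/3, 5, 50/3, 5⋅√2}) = {-1/4, 22/9, 50/3}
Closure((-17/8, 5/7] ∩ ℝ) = [-17/8, 5/7]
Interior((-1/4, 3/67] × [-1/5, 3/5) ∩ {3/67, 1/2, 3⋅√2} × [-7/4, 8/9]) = ∅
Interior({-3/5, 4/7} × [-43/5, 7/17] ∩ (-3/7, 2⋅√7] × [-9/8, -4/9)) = ∅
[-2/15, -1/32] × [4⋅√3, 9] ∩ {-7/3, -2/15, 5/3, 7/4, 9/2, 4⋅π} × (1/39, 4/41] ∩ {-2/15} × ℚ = ∅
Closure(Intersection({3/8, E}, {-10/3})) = EmptySet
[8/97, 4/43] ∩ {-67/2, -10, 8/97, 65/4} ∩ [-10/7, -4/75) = ∅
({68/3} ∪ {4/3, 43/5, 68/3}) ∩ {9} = ∅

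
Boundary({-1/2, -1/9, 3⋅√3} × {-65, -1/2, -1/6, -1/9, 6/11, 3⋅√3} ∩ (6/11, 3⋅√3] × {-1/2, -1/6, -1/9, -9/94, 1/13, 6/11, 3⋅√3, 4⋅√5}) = {3⋅√3} × {-1/2, -1/6, -1/9, 6/11, 3⋅√3}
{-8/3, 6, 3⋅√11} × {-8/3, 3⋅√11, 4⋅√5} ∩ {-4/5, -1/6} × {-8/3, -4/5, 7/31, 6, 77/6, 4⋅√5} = ∅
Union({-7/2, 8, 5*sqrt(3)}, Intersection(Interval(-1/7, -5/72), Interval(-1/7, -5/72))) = Union({-7/2, 8, 5*sqrt(3)}, Interval(-1/7, -5/72))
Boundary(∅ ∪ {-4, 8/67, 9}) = {-4, 8/67, 9}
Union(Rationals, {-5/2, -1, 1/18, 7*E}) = Union({7*E}, Rationals)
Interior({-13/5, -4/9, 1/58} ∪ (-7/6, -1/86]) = (-7/6, -1/86)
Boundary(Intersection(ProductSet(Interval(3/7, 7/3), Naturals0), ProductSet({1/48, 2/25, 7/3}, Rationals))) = ProductSet({7/3}, Naturals0)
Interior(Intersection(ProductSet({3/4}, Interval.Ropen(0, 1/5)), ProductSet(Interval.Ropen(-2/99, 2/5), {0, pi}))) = EmptySet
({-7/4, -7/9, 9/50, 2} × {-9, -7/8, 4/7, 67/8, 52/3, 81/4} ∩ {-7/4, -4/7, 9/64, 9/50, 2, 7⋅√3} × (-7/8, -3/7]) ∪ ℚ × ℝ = ℚ × ℝ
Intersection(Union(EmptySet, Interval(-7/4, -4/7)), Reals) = Interval(-7/4, -4/7)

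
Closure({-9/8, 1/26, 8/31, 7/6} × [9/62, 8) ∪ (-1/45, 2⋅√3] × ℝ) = ({-9/8} × [9/62, 8]) ∪ ({-9/8, 1/26, 8/31, 7/6} × [9/62, 8)) ∪ ([-1/45, 2⋅√3] × ℝ)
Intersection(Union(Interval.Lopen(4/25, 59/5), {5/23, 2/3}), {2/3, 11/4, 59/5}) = {2/3, 11/4, 59/5}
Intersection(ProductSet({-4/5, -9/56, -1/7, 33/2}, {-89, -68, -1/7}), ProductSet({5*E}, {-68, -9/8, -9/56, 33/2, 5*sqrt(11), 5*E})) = EmptySet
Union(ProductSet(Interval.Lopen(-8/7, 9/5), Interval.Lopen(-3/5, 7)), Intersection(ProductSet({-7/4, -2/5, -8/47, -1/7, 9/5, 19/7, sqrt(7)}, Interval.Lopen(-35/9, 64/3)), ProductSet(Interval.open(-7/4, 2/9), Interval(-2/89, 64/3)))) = Union(ProductSet({-2/5, -8/47, -1/7}, Interval(-2/89, 64/3)), ProductSet(Interval.Lopen(-8/7, 9/5), Interval.Lopen(-3/5, 7)))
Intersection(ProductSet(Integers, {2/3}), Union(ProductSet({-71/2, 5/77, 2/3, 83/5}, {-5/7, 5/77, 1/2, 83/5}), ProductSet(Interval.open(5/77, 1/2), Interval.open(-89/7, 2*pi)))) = EmptySet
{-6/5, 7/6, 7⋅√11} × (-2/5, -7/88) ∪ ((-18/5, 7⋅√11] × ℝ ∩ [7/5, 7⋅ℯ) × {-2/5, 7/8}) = ([7/5, 7⋅ℯ) × {-2/5, 7/8}) ∪ ({-6/5, 7/6, 7⋅√11} × (-2/5, -7/88))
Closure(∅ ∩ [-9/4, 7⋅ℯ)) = ∅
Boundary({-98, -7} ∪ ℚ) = ℝ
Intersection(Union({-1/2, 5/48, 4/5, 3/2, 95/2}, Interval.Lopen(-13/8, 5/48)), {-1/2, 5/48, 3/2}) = {-1/2, 5/48, 3/2}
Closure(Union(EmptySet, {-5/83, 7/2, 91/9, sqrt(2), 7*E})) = {-5/83, 7/2, 91/9, sqrt(2), 7*E}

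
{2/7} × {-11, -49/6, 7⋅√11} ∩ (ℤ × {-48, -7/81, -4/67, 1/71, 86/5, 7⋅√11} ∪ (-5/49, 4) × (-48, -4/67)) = {2/7} × {-11, -49/6}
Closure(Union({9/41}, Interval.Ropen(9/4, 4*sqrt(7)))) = Union({9/41}, Interval(9/4, 4*sqrt(7)))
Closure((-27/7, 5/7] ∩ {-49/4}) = ∅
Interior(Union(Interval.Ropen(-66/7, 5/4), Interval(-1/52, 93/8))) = Interval.open(-66/7, 93/8)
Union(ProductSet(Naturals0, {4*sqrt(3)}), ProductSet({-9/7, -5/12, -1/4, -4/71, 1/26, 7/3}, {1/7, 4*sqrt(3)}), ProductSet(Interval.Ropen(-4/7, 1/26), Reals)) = Union(ProductSet({-9/7, -5/12, -1/4, -4/71, 1/26, 7/3}, {1/7, 4*sqrt(3)}), ProductSet(Interval.Ropen(-4/7, 1/26), Reals), ProductSet(Naturals0, {4*sqrt(3)}))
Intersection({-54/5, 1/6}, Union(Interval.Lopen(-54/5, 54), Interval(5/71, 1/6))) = {1/6}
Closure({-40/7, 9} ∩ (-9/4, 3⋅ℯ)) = ∅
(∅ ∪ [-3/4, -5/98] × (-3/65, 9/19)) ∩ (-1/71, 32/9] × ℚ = ∅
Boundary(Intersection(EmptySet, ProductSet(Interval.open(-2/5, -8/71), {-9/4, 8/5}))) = EmptySet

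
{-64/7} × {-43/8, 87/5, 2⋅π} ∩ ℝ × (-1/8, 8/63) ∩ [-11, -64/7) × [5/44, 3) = ∅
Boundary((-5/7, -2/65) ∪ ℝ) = ∅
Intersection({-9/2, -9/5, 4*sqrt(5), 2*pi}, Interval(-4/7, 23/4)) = EmptySet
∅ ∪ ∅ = ∅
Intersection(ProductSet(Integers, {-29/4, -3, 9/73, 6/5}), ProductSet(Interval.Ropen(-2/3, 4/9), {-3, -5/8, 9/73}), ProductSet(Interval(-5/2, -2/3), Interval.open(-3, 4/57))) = EmptySet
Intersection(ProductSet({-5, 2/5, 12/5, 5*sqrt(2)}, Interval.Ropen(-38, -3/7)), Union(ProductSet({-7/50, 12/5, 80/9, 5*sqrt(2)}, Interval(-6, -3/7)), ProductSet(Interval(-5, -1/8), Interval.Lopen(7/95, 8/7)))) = ProductSet({12/5, 5*sqrt(2)}, Interval.Ropen(-6, -3/7))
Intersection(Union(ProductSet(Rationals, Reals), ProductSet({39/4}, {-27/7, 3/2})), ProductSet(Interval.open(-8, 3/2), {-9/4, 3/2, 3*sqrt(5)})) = ProductSet(Intersection(Interval.open(-8, 3/2), Rationals), {-9/4, 3/2, 3*sqrt(5)})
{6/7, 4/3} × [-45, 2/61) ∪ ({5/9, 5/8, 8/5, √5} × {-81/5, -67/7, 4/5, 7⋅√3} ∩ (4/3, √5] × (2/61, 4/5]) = ({8/5, √5} × {4/5}) ∪ ({6/7, 4/3} × [-45, 2/61))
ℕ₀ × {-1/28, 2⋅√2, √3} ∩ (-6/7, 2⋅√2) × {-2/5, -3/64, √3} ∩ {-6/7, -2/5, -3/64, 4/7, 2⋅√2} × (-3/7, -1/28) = ∅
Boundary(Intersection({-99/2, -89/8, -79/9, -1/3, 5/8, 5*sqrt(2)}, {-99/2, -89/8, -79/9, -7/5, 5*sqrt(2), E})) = {-99/2, -89/8, -79/9, 5*sqrt(2)}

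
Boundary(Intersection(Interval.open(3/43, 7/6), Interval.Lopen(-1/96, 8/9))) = {3/43, 8/9}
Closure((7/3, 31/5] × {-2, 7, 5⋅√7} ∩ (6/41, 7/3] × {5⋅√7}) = ∅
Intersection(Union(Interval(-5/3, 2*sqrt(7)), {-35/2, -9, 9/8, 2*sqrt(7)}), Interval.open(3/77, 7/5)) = Interval.open(3/77, 7/5)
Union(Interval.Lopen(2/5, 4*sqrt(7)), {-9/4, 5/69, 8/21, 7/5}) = Union({-9/4, 5/69, 8/21}, Interval.Lopen(2/5, 4*sqrt(7)))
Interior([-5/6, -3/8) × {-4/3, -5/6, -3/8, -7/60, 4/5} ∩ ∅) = ∅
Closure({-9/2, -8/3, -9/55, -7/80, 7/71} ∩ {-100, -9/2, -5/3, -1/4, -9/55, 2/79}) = {-9/2, -9/55}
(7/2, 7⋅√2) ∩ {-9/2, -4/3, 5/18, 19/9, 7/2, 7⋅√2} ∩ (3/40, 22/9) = ∅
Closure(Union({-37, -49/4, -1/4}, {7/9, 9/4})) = {-37, -49/4, -1/4, 7/9, 9/4}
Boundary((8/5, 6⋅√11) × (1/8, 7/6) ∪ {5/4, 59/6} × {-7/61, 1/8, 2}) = ({5/4, 59/6} × {-7/61, 1/8, 2}) ∪ ({8/5, 6⋅√11} × [1/8, 7/6]) ∪ ([8/5, 6⋅√11] × {1/8, 7/6})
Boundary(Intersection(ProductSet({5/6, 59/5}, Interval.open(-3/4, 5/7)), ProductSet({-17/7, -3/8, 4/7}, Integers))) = EmptySet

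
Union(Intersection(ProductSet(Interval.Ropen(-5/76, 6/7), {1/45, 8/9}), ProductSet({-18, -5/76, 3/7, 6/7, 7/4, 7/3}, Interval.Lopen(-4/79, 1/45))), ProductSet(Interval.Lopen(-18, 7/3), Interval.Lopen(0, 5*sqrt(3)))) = ProductSet(Interval.Lopen(-18, 7/3), Interval.Lopen(0, 5*sqrt(3)))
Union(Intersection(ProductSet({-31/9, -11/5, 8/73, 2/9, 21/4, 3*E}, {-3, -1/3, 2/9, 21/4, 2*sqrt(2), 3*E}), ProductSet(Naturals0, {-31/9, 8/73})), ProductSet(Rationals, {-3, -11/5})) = ProductSet(Rationals, {-3, -11/5})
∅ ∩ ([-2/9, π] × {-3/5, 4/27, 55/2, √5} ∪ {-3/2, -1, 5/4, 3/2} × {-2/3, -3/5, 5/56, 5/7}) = ∅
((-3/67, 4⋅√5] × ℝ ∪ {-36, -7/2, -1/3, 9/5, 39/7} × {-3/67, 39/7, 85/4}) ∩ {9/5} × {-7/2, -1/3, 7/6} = {9/5} × {-7/2, -1/3, 7/6}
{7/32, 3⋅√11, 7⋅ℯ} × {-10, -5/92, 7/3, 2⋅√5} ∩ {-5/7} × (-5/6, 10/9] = ∅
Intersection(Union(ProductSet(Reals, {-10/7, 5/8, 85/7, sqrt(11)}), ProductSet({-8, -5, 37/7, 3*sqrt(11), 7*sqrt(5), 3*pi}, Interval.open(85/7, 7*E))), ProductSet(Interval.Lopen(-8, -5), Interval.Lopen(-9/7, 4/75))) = EmptySet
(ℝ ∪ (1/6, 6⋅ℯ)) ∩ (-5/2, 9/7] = (-5/2, 9/7]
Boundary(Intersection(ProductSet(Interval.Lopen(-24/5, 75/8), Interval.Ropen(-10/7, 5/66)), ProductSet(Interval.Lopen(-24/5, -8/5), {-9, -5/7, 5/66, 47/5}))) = ProductSet(Interval(-24/5, -8/5), {-5/7})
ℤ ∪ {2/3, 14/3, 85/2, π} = ℤ ∪ {2/3, 14/3, 85/2, π}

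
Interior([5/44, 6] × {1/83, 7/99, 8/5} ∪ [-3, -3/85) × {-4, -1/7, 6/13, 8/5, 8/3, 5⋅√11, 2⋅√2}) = ∅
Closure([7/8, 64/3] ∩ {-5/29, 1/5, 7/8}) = {7/8}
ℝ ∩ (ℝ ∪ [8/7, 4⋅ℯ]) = ℝ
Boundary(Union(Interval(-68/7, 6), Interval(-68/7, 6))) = {-68/7, 6}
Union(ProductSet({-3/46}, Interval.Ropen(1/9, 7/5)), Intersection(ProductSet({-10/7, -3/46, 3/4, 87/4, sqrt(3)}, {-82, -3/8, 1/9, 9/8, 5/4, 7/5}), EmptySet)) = ProductSet({-3/46}, Interval.Ropen(1/9, 7/5))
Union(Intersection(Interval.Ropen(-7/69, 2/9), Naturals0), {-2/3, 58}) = Union({-2/3, 58}, Range(0, 1, 1))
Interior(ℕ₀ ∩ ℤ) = ∅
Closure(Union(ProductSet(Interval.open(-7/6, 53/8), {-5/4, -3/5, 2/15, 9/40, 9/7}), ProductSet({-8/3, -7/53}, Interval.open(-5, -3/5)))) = Union(ProductSet({-8/3, -7/53}, Interval(-5, -3/5)), ProductSet(Interval(-7/6, 53/8), {-5/4, -3/5, 2/15, 9/40, 9/7}))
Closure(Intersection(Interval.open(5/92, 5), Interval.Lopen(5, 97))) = EmptySet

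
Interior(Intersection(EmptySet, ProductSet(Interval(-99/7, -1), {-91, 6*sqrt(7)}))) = EmptySet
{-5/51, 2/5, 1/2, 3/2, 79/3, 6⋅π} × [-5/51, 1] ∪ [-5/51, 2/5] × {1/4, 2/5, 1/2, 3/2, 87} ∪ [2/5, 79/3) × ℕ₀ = ([2/5, 79/3) × ℕ₀) ∪ ([-5/51, 2/5] × {1/4, 2/5, 1/2, 3/2, 87}) ∪ ({-5/51, 2/5, 1/2, 3/2, 79/3, 6⋅π} × [-5/51, 1])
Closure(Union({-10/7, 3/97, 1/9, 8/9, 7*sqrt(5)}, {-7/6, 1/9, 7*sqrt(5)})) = {-10/7, -7/6, 3/97, 1/9, 8/9, 7*sqrt(5)}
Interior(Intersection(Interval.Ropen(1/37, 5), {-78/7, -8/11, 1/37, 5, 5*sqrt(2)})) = EmptySet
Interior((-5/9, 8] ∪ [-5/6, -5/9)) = (-5/6, -5/9) ∪ (-5/9, 8)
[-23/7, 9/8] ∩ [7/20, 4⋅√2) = [7/20, 9/8]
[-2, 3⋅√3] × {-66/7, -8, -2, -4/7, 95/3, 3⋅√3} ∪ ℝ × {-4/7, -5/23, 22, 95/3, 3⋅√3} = (ℝ × {-4/7, -5/23, 22, 95/3, 3⋅√3}) ∪ ([-2, 3⋅√3] × {-66/7, -8, -2, -4/7, 95/3, 3⋅√3})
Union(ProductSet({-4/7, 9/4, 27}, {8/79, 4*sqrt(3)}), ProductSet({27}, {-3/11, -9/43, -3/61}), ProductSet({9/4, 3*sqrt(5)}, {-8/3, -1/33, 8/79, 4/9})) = Union(ProductSet({27}, {-3/11, -9/43, -3/61}), ProductSet({9/4, 3*sqrt(5)}, {-8/3, -1/33, 8/79, 4/9}), ProductSet({-4/7, 9/4, 27}, {8/79, 4*sqrt(3)}))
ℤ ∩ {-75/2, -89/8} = ∅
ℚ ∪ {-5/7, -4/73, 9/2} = ℚ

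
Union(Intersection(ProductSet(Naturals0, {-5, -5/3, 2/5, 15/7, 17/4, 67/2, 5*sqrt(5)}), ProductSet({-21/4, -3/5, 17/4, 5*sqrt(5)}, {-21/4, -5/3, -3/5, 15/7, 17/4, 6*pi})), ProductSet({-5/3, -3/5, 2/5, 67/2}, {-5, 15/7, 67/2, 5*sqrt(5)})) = ProductSet({-5/3, -3/5, 2/5, 67/2}, {-5, 15/7, 67/2, 5*sqrt(5)})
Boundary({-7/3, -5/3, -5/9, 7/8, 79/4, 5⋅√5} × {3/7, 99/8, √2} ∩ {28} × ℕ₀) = ∅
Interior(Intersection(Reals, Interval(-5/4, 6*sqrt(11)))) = Interval.open(-5/4, 6*sqrt(11))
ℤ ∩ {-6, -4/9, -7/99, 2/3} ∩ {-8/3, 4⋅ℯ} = ∅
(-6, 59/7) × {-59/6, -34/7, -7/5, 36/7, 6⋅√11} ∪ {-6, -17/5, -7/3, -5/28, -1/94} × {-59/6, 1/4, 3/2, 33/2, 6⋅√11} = ((-6, 59/7) × {-59/6, -34/7, -7/5, 36/7, 6⋅√11}) ∪ ({-6, -17/5, -7/3, -5/28, -1/94} × {-59/6, 1/4, 3/2, 33/2, 6⋅√11})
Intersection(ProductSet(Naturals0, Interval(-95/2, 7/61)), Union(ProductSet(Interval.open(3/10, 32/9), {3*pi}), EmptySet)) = EmptySet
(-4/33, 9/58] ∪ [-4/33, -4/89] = [-4/33, 9/58]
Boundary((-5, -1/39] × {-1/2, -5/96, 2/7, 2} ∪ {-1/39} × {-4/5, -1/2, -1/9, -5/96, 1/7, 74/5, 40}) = ({-1/39} × {-4/5, -1/2, -1/9, -5/96, 1/7, 74/5, 40}) ∪ ([-5, -1/39] × {-1/2, -5/96, 2/7, 2})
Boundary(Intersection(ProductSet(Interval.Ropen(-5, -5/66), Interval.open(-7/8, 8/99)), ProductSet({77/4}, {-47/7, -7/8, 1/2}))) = EmptySet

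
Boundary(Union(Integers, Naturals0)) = Integers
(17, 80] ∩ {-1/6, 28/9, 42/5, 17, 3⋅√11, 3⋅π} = ∅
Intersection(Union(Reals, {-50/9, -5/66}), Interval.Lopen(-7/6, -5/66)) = Interval.Lopen(-7/6, -5/66)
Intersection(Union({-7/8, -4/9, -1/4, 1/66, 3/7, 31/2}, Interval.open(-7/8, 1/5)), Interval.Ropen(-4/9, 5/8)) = Union({3/7}, Interval.Ropen(-4/9, 1/5))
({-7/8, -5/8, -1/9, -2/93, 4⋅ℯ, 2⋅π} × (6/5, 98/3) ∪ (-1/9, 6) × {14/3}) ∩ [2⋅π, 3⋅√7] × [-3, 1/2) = ∅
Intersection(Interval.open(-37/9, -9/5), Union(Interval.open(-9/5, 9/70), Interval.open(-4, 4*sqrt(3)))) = Interval.open(-4, -9/5)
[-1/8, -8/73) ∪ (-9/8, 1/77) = (-9/8, 1/77)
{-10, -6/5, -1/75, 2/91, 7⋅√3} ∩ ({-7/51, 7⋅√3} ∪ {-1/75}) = {-1/75, 7⋅√3}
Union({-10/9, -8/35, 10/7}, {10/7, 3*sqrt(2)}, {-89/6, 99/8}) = {-89/6, -10/9, -8/35, 10/7, 99/8, 3*sqrt(2)}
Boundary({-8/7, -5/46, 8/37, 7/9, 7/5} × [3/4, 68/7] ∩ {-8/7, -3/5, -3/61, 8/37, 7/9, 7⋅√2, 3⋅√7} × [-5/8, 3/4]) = {-8/7, 8/37, 7/9} × {3/4}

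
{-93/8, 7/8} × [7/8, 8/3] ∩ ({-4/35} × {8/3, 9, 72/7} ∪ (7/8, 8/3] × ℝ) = ∅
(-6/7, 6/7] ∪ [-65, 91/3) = [-65, 91/3)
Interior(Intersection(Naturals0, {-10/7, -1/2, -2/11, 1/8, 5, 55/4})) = EmptySet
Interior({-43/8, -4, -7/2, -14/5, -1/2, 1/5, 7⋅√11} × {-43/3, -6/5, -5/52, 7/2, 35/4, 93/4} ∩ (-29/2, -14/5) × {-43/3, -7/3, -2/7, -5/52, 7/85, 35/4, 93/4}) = ∅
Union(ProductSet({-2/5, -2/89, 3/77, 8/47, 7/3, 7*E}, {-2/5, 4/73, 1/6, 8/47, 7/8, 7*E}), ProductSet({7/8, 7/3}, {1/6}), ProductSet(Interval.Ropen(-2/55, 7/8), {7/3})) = Union(ProductSet({7/8, 7/3}, {1/6}), ProductSet({-2/5, -2/89, 3/77, 8/47, 7/3, 7*E}, {-2/5, 4/73, 1/6, 8/47, 7/8, 7*E}), ProductSet(Interval.Ropen(-2/55, 7/8), {7/3}))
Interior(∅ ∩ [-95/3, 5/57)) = ∅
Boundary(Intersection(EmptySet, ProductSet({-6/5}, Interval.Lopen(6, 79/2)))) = EmptySet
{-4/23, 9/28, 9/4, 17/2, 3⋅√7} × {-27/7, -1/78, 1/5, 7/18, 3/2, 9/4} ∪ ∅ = {-4/23, 9/28, 9/4, 17/2, 3⋅√7} × {-27/7, -1/78, 1/5, 7/18, 3/2, 9/4}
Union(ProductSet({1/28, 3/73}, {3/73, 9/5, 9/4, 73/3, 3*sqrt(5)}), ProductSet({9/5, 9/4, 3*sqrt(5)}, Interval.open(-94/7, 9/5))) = Union(ProductSet({1/28, 3/73}, {3/73, 9/5, 9/4, 73/3, 3*sqrt(5)}), ProductSet({9/5, 9/4, 3*sqrt(5)}, Interval.open(-94/7, 9/5)))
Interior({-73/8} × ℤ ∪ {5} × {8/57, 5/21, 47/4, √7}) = ∅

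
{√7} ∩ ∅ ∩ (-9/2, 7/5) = ∅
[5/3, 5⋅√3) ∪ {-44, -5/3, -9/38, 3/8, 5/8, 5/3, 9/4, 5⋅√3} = {-44, -5/3, -9/38, 3/8, 5/8} ∪ [5/3, 5⋅√3]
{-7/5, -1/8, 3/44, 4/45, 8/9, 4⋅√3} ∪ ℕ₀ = {-7/5, -1/8, 3/44, 4/45, 8/9, 4⋅√3} ∪ ℕ₀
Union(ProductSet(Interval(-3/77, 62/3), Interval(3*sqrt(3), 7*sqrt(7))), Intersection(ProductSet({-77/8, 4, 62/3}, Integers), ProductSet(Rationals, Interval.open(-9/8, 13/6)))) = Union(ProductSet({-77/8, 4, 62/3}, Range(-1, 3, 1)), ProductSet(Interval(-3/77, 62/3), Interval(3*sqrt(3), 7*sqrt(7))))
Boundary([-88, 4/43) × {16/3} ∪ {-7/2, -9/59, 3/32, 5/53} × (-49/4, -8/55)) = ([-88, 4/43] × {16/3}) ∪ ({-7/2, -9/59, 3/32, 5/53} × [-49/4, -8/55])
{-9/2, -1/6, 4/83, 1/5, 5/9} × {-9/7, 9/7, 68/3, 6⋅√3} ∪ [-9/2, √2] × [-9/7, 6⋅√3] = ({-9/2, -1/6, 4/83, 1/5, 5/9} × {-9/7, 9/7, 68/3, 6⋅√3}) ∪ ([-9/2, √2] × [-9/7, 6⋅√3])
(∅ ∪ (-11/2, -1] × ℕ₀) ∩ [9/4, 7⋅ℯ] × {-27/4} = ∅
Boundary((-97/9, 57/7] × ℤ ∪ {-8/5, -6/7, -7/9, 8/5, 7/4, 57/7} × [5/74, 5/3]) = ([-97/9, 57/7] × ℤ) ∪ ({-8/5, -6/7, -7/9, 8/5, 7/4, 57/7} × [5/74, 5/3])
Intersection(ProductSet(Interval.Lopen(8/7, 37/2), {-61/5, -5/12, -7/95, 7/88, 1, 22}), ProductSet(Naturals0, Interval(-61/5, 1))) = ProductSet(Range(2, 19, 1), {-61/5, -5/12, -7/95, 7/88, 1})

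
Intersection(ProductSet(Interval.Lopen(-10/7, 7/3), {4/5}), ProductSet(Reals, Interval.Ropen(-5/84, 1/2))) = EmptySet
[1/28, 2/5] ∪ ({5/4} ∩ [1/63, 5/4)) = [1/28, 2/5]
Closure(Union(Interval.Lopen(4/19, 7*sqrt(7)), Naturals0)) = Union(Complement(Naturals0, Interval.open(4/19, 7*sqrt(7))), Interval(4/19, 7*sqrt(7)), Naturals0)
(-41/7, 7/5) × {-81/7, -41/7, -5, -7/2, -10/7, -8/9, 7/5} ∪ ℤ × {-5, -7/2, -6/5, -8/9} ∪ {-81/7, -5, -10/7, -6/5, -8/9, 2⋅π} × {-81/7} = (ℤ × {-5, -7/2, -6/5, -8/9}) ∪ ({-81/7, -5, -10/7, -6/5, -8/9, 2⋅π} × {-81/7}) ∪ ((-41/7, 7/5) × {-81/7, -41/7, -5, -7/2, -10/7, -8/9, 7/5})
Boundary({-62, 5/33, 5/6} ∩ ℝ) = {-62, 5/33, 5/6}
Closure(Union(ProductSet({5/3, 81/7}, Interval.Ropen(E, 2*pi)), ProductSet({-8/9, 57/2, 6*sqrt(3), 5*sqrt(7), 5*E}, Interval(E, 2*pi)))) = ProductSet({-8/9, 5/3, 81/7, 57/2, 6*sqrt(3), 5*sqrt(7), 5*E}, Interval(E, 2*pi))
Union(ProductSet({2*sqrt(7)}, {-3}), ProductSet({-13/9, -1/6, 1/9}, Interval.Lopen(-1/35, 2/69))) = Union(ProductSet({2*sqrt(7)}, {-3}), ProductSet({-13/9, -1/6, 1/9}, Interval.Lopen(-1/35, 2/69)))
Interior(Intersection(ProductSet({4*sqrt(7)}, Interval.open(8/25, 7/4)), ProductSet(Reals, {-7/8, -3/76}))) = EmptySet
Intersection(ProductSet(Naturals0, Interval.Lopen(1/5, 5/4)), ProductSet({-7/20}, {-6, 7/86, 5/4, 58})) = EmptySet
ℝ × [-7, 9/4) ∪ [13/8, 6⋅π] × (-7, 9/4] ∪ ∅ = (ℝ × [-7, 9/4)) ∪ ([13/8, 6⋅π] × (-7, 9/4])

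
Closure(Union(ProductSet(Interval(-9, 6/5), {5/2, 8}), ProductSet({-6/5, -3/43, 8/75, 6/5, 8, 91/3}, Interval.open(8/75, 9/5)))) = Union(ProductSet({-6/5, -3/43, 8/75, 6/5, 8, 91/3}, Interval(8/75, 9/5)), ProductSet(Interval(-9, 6/5), {5/2, 8}))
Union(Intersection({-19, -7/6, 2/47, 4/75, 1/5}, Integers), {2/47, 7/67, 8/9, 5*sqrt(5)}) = {-19, 2/47, 7/67, 8/9, 5*sqrt(5)}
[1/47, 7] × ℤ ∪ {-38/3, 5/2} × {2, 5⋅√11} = ([1/47, 7] × ℤ) ∪ ({-38/3, 5/2} × {2, 5⋅√11})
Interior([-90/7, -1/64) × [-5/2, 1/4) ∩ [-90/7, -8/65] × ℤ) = ∅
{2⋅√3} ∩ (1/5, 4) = {2⋅√3}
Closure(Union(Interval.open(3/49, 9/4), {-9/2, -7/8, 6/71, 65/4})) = Union({-9/2, -7/8, 65/4}, Interval(3/49, 9/4))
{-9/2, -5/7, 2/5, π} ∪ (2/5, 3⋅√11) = {-9/2, -5/7} ∪ [2/5, 3⋅√11)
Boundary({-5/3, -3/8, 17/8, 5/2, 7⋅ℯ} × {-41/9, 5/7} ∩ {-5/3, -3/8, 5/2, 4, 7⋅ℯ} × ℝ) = {-5/3, -3/8, 5/2, 7⋅ℯ} × {-41/9, 5/7}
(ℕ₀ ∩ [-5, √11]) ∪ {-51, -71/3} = {-51, -71/3} ∪ {0, 1, 2, 3}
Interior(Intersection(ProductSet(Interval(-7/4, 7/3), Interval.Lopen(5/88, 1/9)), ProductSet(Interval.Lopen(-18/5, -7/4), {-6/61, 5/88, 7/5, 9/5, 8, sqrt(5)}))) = EmptySet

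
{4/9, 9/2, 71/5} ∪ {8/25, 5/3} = {8/25, 4/9, 5/3, 9/2, 71/5}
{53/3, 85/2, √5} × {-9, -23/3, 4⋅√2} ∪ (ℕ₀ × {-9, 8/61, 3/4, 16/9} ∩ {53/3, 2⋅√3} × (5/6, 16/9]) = {53/3, 85/2, √5} × {-9, -23/3, 4⋅√2}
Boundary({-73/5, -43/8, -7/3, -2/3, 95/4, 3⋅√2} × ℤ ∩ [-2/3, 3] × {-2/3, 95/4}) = ∅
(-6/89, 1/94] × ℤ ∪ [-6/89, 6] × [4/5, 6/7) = ((-6/89, 1/94] × ℤ) ∪ ([-6/89, 6] × [4/5, 6/7))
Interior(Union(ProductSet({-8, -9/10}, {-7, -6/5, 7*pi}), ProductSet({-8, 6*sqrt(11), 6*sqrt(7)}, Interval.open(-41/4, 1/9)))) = EmptySet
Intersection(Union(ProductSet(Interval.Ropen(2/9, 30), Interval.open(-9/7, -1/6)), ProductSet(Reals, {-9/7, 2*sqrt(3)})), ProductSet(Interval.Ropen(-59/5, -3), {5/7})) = EmptySet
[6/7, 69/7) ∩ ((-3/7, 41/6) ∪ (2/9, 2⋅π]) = [6/7, 41/6)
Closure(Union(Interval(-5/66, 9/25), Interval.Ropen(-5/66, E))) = Interval(-5/66, E)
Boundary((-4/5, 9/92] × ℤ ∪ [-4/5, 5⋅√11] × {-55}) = ([-4/5, 9/92] × ℤ) ∪ ([-4/5, 5⋅√11] × {-55})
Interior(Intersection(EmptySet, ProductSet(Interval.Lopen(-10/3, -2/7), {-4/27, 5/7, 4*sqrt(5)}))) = EmptySet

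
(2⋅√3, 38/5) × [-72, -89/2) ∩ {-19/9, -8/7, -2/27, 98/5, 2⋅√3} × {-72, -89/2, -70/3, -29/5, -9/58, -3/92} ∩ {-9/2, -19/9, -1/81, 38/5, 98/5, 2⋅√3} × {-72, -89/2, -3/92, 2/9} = ∅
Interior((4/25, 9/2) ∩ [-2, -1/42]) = ∅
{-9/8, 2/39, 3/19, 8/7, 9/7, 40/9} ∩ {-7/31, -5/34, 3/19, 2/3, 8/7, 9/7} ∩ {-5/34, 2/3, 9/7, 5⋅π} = {9/7}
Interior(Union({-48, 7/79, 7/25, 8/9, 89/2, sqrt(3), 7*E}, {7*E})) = EmptySet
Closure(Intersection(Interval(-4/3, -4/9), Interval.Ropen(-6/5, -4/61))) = Interval(-6/5, -4/9)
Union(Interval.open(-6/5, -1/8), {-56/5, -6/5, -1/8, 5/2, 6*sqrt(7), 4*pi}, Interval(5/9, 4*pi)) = Union({-56/5, 6*sqrt(7)}, Interval(-6/5, -1/8), Interval(5/9, 4*pi))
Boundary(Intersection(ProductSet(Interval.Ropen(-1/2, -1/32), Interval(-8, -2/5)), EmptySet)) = EmptySet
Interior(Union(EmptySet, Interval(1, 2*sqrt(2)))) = Interval.open(1, 2*sqrt(2))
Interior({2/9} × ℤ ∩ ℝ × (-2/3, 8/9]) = ∅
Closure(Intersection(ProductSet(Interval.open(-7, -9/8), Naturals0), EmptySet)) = EmptySet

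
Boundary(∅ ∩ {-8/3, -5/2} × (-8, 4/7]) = ∅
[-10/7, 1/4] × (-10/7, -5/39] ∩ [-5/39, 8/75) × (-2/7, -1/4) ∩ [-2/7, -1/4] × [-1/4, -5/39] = ∅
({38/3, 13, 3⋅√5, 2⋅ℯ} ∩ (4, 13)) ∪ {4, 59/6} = {4, 59/6, 38/3, 3⋅√5, 2⋅ℯ}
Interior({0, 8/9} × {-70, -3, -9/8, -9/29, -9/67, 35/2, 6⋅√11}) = ∅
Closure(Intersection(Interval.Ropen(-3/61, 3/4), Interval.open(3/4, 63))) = EmptySet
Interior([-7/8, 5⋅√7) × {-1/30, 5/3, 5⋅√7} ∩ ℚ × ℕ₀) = ∅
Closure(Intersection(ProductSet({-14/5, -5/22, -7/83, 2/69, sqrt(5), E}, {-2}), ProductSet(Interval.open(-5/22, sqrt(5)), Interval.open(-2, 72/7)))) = EmptySet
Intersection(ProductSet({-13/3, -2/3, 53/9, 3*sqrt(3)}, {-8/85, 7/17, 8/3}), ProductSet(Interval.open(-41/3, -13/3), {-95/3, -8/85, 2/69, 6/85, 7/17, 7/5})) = EmptySet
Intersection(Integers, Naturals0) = Naturals0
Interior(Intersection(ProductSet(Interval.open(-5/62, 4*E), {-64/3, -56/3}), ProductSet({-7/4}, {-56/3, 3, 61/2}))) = EmptySet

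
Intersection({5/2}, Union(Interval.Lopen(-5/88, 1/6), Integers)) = EmptySet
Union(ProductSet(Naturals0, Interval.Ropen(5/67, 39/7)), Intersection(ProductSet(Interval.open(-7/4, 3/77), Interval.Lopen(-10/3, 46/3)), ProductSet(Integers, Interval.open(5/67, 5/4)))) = Union(ProductSet(Naturals0, Interval.Ropen(5/67, 39/7)), ProductSet(Range(-1, 1, 1), Interval.open(5/67, 5/4)))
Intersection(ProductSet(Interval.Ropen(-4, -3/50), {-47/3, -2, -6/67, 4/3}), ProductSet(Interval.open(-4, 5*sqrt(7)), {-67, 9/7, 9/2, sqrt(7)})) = EmptySet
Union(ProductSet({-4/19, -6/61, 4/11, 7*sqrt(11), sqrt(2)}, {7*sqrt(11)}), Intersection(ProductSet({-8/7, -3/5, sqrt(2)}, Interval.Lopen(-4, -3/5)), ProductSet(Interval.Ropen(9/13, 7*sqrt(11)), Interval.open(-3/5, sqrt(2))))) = ProductSet({-4/19, -6/61, 4/11, 7*sqrt(11), sqrt(2)}, {7*sqrt(11)})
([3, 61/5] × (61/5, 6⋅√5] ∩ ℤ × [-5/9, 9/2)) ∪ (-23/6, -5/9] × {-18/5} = (-23/6, -5/9] × {-18/5}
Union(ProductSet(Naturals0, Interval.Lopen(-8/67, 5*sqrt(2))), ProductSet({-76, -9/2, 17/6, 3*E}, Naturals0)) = Union(ProductSet({-76, -9/2, 17/6, 3*E}, Naturals0), ProductSet(Naturals0, Interval.Lopen(-8/67, 5*sqrt(2))))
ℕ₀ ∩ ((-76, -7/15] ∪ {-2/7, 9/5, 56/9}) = ∅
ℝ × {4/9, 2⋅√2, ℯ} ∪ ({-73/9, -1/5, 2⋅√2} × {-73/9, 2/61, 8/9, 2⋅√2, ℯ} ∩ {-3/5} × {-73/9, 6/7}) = ℝ × {4/9, 2⋅√2, ℯ}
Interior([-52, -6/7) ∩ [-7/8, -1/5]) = (-7/8, -6/7)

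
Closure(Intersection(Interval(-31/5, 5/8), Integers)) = Range(-6, 1, 1)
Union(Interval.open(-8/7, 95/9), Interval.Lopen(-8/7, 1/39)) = Interval.open(-8/7, 95/9)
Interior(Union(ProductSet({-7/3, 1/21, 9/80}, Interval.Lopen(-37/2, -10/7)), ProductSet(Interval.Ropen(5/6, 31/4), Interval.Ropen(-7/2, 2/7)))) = ProductSet(Interval.open(5/6, 31/4), Interval.open(-7/2, 2/7))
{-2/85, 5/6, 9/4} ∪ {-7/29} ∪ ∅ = {-7/29, -2/85, 5/6, 9/4}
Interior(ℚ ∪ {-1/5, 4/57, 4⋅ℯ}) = ∅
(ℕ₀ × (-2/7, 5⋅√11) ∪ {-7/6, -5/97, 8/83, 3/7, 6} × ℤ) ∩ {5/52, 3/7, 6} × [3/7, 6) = ({6} × [3/7, 6)) ∪ ({3/7, 6} × {1, 2, …, 5})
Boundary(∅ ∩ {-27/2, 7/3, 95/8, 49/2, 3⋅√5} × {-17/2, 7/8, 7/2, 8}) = ∅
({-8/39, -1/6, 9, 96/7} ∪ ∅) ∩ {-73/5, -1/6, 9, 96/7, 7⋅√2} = {-1/6, 9, 96/7}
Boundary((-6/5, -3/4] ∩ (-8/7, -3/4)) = {-8/7, -3/4}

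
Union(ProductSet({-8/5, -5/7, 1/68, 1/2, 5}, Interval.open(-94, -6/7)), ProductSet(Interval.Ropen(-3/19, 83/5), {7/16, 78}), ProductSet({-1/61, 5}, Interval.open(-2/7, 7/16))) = Union(ProductSet({-1/61, 5}, Interval.open(-2/7, 7/16)), ProductSet({-8/5, -5/7, 1/68, 1/2, 5}, Interval.open(-94, -6/7)), ProductSet(Interval.Ropen(-3/19, 83/5), {7/16, 78}))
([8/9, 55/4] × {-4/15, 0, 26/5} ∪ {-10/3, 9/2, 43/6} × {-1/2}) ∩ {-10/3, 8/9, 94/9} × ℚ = ({-10/3} × {-1/2}) ∪ ({8/9, 94/9} × {-4/15, 0, 26/5})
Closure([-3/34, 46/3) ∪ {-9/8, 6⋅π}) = {-9/8, 6⋅π} ∪ [-3/34, 46/3]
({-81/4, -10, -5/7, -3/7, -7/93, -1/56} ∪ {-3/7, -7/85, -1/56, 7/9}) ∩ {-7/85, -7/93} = {-7/85, -7/93}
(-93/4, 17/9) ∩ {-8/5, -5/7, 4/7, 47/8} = {-8/5, -5/7, 4/7}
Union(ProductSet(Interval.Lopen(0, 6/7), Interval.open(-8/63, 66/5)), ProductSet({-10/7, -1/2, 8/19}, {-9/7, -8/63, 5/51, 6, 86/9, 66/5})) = Union(ProductSet({-10/7, -1/2, 8/19}, {-9/7, -8/63, 5/51, 6, 86/9, 66/5}), ProductSet(Interval.Lopen(0, 6/7), Interval.open(-8/63, 66/5)))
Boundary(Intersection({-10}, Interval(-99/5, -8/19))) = {-10}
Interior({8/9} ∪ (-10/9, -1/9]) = (-10/9, -1/9)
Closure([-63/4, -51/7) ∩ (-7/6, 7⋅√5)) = ∅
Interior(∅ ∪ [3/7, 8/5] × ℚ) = ∅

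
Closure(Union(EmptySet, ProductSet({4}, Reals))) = ProductSet({4}, Reals)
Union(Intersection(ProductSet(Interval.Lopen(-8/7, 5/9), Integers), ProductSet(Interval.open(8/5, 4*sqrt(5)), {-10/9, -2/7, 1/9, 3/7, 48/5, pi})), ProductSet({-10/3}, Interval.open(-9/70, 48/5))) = ProductSet({-10/3}, Interval.open(-9/70, 48/5))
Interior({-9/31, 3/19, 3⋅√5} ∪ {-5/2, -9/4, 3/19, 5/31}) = ∅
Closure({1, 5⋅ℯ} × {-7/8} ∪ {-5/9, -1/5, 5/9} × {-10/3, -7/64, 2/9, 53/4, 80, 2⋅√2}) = ({1, 5⋅ℯ} × {-7/8}) ∪ ({-5/9, -1/5, 5/9} × {-10/3, -7/64, 2/9, 53/4, 80, 2⋅√2})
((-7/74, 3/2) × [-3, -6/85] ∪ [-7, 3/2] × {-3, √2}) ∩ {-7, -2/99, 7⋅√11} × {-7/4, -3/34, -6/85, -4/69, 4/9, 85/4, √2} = ({-2/99} × {-7/4, -3/34, -6/85}) ∪ ({-7, -2/99} × {√2})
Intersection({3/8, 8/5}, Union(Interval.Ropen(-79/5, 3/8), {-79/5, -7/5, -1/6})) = EmptySet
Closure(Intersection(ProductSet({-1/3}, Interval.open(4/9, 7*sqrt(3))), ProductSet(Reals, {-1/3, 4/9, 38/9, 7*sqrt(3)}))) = ProductSet({-1/3}, {38/9})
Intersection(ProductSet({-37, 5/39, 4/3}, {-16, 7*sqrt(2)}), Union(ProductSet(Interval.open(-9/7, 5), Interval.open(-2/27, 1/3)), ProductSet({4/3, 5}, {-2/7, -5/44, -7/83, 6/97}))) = EmptySet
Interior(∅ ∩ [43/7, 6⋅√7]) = ∅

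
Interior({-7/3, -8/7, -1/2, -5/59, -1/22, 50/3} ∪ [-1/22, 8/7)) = (-1/22, 8/7)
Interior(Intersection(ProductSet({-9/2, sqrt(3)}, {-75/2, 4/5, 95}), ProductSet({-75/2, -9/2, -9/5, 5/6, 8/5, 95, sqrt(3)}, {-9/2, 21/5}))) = EmptySet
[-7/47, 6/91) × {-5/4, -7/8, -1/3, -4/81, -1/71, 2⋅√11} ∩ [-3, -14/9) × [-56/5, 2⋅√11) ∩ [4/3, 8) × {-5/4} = ∅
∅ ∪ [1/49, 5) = [1/49, 5)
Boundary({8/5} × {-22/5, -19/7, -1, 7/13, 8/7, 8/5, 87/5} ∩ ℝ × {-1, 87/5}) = {8/5} × {-1, 87/5}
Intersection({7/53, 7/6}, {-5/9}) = EmptySet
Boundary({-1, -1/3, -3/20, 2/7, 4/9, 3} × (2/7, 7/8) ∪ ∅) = {-1, -1/3, -3/20, 2/7, 4/9, 3} × [2/7, 7/8]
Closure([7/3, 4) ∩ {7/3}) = {7/3}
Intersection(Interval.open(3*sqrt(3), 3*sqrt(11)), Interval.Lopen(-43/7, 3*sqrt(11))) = Interval.open(3*sqrt(3), 3*sqrt(11))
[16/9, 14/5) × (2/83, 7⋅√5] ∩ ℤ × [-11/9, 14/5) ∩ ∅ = ∅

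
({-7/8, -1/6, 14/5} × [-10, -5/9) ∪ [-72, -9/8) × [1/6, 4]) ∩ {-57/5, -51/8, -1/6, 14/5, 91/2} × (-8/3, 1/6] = ({-57/5, -51/8} × {1/6}) ∪ ({-1/6, 14/5} × (-8/3, -5/9))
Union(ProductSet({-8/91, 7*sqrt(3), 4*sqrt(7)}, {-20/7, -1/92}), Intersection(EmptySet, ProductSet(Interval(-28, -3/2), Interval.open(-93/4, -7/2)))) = ProductSet({-8/91, 7*sqrt(3), 4*sqrt(7)}, {-20/7, -1/92})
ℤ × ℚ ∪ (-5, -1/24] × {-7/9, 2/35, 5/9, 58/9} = (ℤ × ℚ) ∪ ((-5, -1/24] × {-7/9, 2/35, 5/9, 58/9})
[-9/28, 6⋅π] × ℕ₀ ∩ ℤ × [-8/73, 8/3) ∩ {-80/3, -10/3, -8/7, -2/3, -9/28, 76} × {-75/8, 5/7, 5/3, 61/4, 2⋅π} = ∅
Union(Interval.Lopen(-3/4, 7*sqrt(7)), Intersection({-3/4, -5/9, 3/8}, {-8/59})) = Interval.Lopen(-3/4, 7*sqrt(7))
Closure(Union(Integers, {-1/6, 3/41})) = Union({-1/6, 3/41}, Integers)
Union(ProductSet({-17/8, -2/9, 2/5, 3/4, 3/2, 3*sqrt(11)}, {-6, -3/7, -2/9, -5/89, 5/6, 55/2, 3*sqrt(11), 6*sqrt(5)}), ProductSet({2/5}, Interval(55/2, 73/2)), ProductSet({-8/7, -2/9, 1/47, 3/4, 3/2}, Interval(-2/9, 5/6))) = Union(ProductSet({2/5}, Interval(55/2, 73/2)), ProductSet({-8/7, -2/9, 1/47, 3/4, 3/2}, Interval(-2/9, 5/6)), ProductSet({-17/8, -2/9, 2/5, 3/4, 3/2, 3*sqrt(11)}, {-6, -3/7, -2/9, -5/89, 5/6, 55/2, 3*sqrt(11), 6*sqrt(5)}))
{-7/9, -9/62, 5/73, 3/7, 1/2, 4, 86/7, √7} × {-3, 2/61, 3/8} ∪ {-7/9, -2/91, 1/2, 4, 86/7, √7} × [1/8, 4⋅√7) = ({-7/9, -9/62, 5/73, 3/7, 1/2, 4, 86/7, √7} × {-3, 2/61, 3/8}) ∪ ({-7/9, -2/91, 1/2, 4, 86/7, √7} × [1/8, 4⋅√7))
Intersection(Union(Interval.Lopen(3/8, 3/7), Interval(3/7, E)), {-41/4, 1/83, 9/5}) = {9/5}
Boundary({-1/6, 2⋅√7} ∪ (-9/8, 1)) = {-9/8, 1, 2⋅√7}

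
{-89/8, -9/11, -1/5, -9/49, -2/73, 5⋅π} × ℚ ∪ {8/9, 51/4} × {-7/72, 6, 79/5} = ({8/9, 51/4} × {-7/72, 6, 79/5}) ∪ ({-89/8, -9/11, -1/5, -9/49, -2/73, 5⋅π} × ℚ)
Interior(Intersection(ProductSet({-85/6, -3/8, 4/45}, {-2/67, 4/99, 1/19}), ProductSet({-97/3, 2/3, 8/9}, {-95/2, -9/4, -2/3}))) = EmptySet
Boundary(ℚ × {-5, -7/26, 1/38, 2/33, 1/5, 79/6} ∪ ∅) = ℝ × {-5, -7/26, 1/38, 2/33, 1/5, 79/6}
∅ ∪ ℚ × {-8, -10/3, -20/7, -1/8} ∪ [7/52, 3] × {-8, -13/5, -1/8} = (ℚ × {-8, -10/3, -20/7, -1/8}) ∪ ([7/52, 3] × {-8, -13/5, -1/8})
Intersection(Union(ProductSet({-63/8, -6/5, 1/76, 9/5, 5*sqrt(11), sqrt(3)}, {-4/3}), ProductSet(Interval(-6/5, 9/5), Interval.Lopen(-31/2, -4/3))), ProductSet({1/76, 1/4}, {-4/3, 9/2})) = ProductSet({1/76, 1/4}, {-4/3})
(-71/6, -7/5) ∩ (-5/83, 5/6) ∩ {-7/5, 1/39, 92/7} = ∅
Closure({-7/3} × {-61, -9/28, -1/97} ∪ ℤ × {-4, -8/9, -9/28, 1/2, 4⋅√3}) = ({-7/3} × {-61, -9/28, -1/97}) ∪ (ℤ × {-4, -8/9, -9/28, 1/2, 4⋅√3})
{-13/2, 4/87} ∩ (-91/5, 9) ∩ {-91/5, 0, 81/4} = ∅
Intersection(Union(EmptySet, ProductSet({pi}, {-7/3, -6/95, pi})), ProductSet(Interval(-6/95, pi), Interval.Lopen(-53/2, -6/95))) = ProductSet({pi}, {-7/3, -6/95})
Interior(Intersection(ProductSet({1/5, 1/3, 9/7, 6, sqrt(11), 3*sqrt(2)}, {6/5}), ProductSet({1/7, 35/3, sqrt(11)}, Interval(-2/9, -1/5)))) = EmptySet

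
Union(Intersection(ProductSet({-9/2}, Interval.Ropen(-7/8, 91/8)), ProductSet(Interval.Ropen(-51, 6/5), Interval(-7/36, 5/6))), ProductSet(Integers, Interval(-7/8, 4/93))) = Union(ProductSet({-9/2}, Interval(-7/36, 5/6)), ProductSet(Integers, Interval(-7/8, 4/93)))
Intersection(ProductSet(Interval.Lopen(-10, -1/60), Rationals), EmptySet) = EmptySet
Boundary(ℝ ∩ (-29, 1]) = {-29, 1}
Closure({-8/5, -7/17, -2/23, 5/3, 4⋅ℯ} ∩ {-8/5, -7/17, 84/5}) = {-8/5, -7/17}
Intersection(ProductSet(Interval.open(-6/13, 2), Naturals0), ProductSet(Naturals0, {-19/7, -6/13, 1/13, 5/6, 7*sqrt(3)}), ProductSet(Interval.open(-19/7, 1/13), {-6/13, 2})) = EmptySet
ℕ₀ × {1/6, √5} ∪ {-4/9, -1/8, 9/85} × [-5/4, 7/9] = (ℕ₀ × {1/6, √5}) ∪ ({-4/9, -1/8, 9/85} × [-5/4, 7/9])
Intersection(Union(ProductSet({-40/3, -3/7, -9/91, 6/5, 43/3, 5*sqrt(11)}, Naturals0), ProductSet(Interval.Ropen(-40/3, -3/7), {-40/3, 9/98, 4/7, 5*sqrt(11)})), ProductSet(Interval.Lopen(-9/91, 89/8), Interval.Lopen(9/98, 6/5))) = ProductSet({6/5}, Range(1, 2, 1))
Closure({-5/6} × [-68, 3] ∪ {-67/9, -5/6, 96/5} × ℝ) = {-67/9, -5/6, 96/5} × ℝ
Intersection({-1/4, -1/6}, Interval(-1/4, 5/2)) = {-1/4, -1/6}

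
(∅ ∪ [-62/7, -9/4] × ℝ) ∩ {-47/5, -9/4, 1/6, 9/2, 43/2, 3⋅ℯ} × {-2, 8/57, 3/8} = {-9/4} × {-2, 8/57, 3/8}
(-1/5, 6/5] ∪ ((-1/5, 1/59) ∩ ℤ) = (-1/5, 6/5] ∪ {0}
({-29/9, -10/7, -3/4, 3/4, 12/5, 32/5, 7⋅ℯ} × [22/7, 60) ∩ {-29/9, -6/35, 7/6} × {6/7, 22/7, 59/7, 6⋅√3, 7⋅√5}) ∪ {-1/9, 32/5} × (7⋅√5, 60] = ({-1/9, 32/5} × (7⋅√5, 60]) ∪ ({-29/9} × {22/7, 59/7, 6⋅√3, 7⋅√5})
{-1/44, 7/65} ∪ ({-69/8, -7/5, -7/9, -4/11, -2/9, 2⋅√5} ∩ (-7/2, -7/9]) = {-7/5, -7/9, -1/44, 7/65}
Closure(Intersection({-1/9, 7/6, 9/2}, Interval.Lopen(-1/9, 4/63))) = EmptySet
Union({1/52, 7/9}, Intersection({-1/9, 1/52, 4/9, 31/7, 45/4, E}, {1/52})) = {1/52, 7/9}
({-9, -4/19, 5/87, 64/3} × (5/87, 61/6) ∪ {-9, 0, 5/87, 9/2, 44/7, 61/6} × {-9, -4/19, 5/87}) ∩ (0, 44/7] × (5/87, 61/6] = {5/87} × (5/87, 61/6)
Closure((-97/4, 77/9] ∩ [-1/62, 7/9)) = [-1/62, 7/9]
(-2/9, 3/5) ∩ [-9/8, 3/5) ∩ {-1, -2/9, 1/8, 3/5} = {1/8}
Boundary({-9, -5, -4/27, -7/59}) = {-9, -5, -4/27, -7/59}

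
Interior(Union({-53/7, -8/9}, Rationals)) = EmptySet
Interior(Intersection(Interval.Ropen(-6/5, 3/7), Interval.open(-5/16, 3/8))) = Interval.open(-5/16, 3/8)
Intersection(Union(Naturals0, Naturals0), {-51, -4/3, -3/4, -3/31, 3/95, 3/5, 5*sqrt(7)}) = EmptySet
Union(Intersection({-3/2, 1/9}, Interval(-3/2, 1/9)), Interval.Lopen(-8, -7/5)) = Union({1/9}, Interval.Lopen(-8, -7/5))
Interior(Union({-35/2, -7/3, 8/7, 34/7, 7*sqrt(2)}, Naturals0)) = EmptySet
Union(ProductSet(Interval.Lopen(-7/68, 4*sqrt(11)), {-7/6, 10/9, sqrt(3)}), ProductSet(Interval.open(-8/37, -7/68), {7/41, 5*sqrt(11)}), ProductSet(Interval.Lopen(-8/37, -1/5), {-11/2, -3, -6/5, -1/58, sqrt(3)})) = Union(ProductSet(Interval.Lopen(-8/37, -1/5), {-11/2, -3, -6/5, -1/58, sqrt(3)}), ProductSet(Interval.open(-8/37, -7/68), {7/41, 5*sqrt(11)}), ProductSet(Interval.Lopen(-7/68, 4*sqrt(11)), {-7/6, 10/9, sqrt(3)}))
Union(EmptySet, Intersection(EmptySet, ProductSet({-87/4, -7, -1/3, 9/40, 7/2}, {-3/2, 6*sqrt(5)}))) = EmptySet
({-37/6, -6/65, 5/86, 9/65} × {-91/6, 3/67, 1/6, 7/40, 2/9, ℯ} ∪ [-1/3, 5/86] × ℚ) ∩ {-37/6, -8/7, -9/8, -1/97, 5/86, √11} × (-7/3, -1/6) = {-1/97, 5/86} × (ℚ ∩ (-7/3, -1/6))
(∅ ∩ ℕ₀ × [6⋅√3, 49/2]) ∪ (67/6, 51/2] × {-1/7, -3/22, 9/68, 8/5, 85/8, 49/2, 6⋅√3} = (67/6, 51/2] × {-1/7, -3/22, 9/68, 8/5, 85/8, 49/2, 6⋅√3}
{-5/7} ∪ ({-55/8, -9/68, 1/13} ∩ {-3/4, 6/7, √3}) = {-5/7}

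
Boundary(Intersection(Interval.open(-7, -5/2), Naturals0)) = EmptySet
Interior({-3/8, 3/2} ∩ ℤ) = ∅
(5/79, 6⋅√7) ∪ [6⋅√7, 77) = (5/79, 77)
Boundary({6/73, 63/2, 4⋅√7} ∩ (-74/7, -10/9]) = ∅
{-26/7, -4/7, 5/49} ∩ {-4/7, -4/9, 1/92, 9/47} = {-4/7}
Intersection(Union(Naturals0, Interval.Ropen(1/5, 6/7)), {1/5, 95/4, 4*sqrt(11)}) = {1/5}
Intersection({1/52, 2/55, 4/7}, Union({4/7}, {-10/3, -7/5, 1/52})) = {1/52, 4/7}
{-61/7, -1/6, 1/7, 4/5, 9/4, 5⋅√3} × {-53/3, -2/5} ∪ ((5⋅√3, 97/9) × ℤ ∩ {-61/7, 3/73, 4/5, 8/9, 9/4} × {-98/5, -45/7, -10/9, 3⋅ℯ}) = {-61/7, -1/6, 1/7, 4/5, 9/4, 5⋅√3} × {-53/3, -2/5}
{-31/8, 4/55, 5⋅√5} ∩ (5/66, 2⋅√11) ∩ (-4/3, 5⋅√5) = ∅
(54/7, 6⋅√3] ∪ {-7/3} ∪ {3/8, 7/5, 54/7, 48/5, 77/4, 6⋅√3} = {-7/3, 3/8, 7/5, 77/4} ∪ [54/7, 6⋅√3]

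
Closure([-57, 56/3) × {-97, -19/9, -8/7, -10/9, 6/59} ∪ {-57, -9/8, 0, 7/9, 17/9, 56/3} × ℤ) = ({-57, -9/8, 0, 7/9, 17/9, 56/3} × ℤ) ∪ ([-57, 56/3] × {-97, -19/9, -8/7, -10/9, 6/59})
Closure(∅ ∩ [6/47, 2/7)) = ∅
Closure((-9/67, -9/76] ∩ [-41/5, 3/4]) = [-9/67, -9/76]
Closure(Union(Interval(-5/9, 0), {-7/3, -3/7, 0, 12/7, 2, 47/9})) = Union({-7/3, 12/7, 2, 47/9}, Interval(-5/9, 0))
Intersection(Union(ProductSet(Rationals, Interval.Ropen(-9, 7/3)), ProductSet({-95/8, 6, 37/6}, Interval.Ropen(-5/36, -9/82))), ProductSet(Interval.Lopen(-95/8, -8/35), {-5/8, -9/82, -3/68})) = ProductSet(Intersection(Interval.Lopen(-95/8, -8/35), Rationals), {-5/8, -9/82, -3/68})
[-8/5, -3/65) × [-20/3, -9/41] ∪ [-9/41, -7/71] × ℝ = ([-9/41, -7/71] × ℝ) ∪ ([-8/5, -3/65) × [-20/3, -9/41])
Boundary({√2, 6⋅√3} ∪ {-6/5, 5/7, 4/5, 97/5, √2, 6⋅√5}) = {-6/5, 5/7, 4/5, 97/5, √2, 6⋅√3, 6⋅√5}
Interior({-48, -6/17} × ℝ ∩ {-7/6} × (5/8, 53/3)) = ∅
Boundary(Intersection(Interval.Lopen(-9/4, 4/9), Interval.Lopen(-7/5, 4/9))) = {-7/5, 4/9}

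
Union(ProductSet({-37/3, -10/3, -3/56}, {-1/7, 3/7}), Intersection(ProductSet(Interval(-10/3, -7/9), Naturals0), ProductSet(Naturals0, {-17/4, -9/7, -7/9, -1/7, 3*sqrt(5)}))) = ProductSet({-37/3, -10/3, -3/56}, {-1/7, 3/7})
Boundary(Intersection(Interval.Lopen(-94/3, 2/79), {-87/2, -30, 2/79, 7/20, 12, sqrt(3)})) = {-30, 2/79}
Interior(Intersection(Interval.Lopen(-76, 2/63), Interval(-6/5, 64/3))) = Interval.open(-6/5, 2/63)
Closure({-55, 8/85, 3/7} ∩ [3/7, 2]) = {3/7}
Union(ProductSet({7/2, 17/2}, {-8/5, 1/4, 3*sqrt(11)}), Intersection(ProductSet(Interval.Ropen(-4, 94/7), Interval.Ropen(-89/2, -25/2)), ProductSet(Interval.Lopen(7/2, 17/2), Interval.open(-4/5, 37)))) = ProductSet({7/2, 17/2}, {-8/5, 1/4, 3*sqrt(11)})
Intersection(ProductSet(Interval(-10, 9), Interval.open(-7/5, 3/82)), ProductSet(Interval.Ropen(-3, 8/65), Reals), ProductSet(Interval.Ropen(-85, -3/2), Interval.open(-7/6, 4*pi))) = ProductSet(Interval.Ropen(-3, -3/2), Interval.open(-7/6, 3/82))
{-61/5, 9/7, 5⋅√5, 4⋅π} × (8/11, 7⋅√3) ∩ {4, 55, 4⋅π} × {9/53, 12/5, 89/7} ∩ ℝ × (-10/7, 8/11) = ∅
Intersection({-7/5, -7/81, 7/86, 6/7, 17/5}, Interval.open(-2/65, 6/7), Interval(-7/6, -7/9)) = EmptySet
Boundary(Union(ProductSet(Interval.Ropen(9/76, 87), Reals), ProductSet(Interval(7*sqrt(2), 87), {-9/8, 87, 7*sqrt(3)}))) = ProductSet({9/76, 87}, Reals)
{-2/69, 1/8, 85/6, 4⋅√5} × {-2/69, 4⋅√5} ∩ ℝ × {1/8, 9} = ∅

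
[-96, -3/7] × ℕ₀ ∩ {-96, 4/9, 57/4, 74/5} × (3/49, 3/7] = ∅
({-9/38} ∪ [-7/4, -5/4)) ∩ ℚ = {-9/38} ∪ (ℚ ∩ [-7/4, -5/4))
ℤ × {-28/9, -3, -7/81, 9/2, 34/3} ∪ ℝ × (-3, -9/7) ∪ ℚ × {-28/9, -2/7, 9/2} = (ℚ × {-28/9, -2/7, 9/2}) ∪ (ℝ × (-3, -9/7)) ∪ (ℤ × {-28/9, -3, -7/81, 9/2, 34/3})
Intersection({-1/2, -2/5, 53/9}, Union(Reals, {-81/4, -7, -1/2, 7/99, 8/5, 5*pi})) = {-1/2, -2/5, 53/9}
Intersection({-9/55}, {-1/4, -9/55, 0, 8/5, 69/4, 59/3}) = {-9/55}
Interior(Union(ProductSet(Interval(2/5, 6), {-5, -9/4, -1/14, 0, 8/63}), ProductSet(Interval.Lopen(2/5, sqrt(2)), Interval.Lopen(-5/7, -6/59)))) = ProductSet(Interval.open(2/5, sqrt(2)), Interval.open(-5/7, -6/59))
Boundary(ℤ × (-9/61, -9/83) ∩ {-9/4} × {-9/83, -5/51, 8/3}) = ∅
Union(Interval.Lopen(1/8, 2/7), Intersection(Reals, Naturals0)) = Union(Interval.Lopen(1/8, 2/7), Naturals0)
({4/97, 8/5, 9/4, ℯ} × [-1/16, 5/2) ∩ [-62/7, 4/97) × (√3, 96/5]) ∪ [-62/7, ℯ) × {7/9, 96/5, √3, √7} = [-62/7, ℯ) × {7/9, 96/5, √3, √7}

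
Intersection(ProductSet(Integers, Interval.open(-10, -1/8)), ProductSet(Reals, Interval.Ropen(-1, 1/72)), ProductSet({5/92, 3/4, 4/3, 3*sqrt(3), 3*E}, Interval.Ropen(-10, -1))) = EmptySet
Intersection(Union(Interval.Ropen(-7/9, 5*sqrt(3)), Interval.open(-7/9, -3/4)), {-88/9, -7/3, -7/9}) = {-7/9}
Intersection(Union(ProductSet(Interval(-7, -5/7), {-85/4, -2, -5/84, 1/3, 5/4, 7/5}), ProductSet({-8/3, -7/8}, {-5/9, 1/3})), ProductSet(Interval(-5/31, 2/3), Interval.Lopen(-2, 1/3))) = EmptySet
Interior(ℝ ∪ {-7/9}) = ℝ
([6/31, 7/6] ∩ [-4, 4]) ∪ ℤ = ℤ ∪ [6/31, 7/6]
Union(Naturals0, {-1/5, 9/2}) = Union({-1/5, 9/2}, Naturals0)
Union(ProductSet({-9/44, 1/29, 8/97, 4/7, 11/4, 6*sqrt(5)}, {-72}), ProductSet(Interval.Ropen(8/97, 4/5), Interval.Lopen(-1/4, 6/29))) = Union(ProductSet({-9/44, 1/29, 8/97, 4/7, 11/4, 6*sqrt(5)}, {-72}), ProductSet(Interval.Ropen(8/97, 4/5), Interval.Lopen(-1/4, 6/29)))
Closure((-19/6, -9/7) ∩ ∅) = ∅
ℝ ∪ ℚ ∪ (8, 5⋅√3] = (-∞, ∞)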